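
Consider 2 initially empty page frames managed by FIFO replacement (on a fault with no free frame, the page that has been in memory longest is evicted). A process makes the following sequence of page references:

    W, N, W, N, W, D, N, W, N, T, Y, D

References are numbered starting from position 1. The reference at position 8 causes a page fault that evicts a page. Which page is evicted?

pos 1: W: miss, frames {W}
pos 2: N: miss, frames {W,N}
pos 3: W: hit
pos 4: N: hit
pos 5: W: hit
pos 6: D: miss, evict W, frames {N,D}
pos 7: N: hit
pos 8: W: miss, evict N, frames {D,W}
At position 8, page N is evicted.

N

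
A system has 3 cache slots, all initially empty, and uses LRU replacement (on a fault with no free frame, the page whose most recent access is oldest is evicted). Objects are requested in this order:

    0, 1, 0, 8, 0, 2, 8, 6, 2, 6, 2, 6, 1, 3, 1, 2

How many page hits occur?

8

0 → fault, frames [0]
1 → fault, frames [0, 1]
0 → hit
8 → fault, frames [1, 0, 8]
0 → hit
2 → fault, evict 1, frames [8, 0, 2]
8 → hit
6 → fault, evict 0, frames [2, 8, 6]
2 → hit
6 → hit
2 → hit
6 → hit
1 → fault, evict 8, frames [2, 6, 1]
3 → fault, evict 2, frames [6, 1, 3]
1 → hit
2 → fault, evict 6, frames [3, 1, 2]
Hits: 8.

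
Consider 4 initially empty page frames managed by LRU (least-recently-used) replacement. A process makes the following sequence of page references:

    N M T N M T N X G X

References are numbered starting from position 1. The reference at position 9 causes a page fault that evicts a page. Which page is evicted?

M

pos 1: N: miss, frames (N)
pos 2: M: miss, frames (N M)
pos 3: T: miss, frames (N M T)
pos 4: N: hit
pos 5: M: hit
pos 6: T: hit
pos 7: N: hit
pos 8: X: miss, frames (M T N X)
pos 9: G: miss, evict M, frames (T N X G)
At position 9, page M is evicted.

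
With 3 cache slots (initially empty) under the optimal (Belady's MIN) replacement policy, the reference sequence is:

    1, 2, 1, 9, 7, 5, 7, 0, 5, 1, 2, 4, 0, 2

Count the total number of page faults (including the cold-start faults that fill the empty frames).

8

1 -> fault, frames {1}
2 -> fault, frames {1,2}
1 -> hit
9 -> fault, frames {1,2,9}
7 -> fault, evict 9, frames {1,2,7}
5 -> fault, evict 2, frames {1,7,5}
7 -> hit
0 -> fault, evict 7, frames {1,5,0}
5 -> hit
1 -> hit
2 -> fault, evict 5, frames {1,0,2}
4 -> fault, evict 1, frames {0,2,4}
0 -> hit
2 -> hit
Page faults: 8.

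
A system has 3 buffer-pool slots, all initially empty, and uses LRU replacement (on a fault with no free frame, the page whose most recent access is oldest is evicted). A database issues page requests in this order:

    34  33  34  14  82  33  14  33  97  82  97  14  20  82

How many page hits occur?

4

34 -> miss, frames [34]
33 -> miss, frames [34, 33]
34 -> hit
14 -> miss, frames [33, 34, 14]
82 -> miss, evict 33, frames [34, 14, 82]
33 -> miss, evict 34, frames [14, 82, 33]
14 -> hit
33 -> hit
97 -> miss, evict 82, frames [14, 33, 97]
82 -> miss, evict 14, frames [33, 97, 82]
97 -> hit
14 -> miss, evict 33, frames [82, 97, 14]
20 -> miss, evict 82, frames [97, 14, 20]
82 -> miss, evict 97, frames [14, 20, 82]
Hits: 4.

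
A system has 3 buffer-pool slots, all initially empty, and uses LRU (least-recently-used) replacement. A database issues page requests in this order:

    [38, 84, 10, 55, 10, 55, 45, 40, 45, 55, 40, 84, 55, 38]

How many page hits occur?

6

38 → miss, frames [38]
84 → miss, frames [38, 84]
10 → miss, frames [38, 84, 10]
55 → miss, evict 38, frames [84, 10, 55]
10 → hit
55 → hit
45 → miss, evict 84, frames [10, 55, 45]
40 → miss, evict 10, frames [55, 45, 40]
45 → hit
55 → hit
40 → hit
84 → miss, evict 45, frames [55, 40, 84]
55 → hit
38 → miss, evict 40, frames [84, 55, 38]
Hits: 6.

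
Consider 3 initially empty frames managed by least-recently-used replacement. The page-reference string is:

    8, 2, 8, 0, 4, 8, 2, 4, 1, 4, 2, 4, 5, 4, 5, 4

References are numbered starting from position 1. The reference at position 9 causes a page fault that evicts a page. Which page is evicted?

8

pos 1: 8: miss, frames (8)
pos 2: 2: miss, frames (8 2)
pos 3: 8: hit
pos 4: 0: miss, frames (2 8 0)
pos 5: 4: miss, evict 2, frames (8 0 4)
pos 6: 8: hit
pos 7: 2: miss, evict 0, frames (4 8 2)
pos 8: 4: hit
pos 9: 1: miss, evict 8, frames (2 4 1)
At position 9, page 8 is evicted.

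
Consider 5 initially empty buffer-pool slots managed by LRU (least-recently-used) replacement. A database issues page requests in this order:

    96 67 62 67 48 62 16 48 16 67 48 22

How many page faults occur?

96 -> miss, frames {96}
67 -> miss, frames {96,67}
62 -> miss, frames {96,67,62}
67 -> hit
48 -> miss, frames {96,62,67,48}
62 -> hit
16 -> miss, frames {96,67,48,62,16}
48 -> hit
16 -> hit
67 -> hit
48 -> hit
22 -> miss, evict 96, frames {62,16,67,48,22}
Page faults: 6.

6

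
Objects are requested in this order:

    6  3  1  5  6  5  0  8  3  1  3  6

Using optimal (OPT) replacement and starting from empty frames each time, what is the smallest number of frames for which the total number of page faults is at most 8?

f=1: 12 faults
f=2: 9 faults
f=3: 7 faults
f=4: 6 faults
f=5: 6 faults
f=6: 6 faults
Smallest f with faults ≤ 8 is 3.

3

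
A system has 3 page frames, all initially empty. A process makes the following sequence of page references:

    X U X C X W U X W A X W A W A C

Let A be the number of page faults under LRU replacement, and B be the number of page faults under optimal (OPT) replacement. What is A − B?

1

Under LRU: F F . F . F F . . F . . . . . F → 7 faults.
Under OPT: F F . F . F . . . F . . . . . F → 6 faults.
A − B = 7 − 6 = 1.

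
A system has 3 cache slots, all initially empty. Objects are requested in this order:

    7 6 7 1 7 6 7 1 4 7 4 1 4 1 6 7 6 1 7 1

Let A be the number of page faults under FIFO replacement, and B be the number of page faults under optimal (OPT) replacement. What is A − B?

Under FIFO: F F . F . . . . F F . . . . F . . F . . → 7 faults.
Under OPT: F F . F . . . . F . . . . . F . . . . . → 5 faults.
A − B = 7 − 5 = 2.

2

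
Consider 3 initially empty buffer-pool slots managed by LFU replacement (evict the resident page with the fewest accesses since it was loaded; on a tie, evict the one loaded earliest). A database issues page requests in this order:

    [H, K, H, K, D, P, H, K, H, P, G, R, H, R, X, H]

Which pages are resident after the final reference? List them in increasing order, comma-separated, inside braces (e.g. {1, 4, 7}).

{H, K, X}

H -> fault, frames {H}
K -> fault, frames {H,K}
H -> hit
K -> hit
D -> fault, frames {H,K,D}
P -> fault, evict D, frames {H,K,P}
H -> hit
K -> hit
H -> hit
P -> hit
G -> fault, evict P, frames {H,K,G}
R -> fault, evict G, frames {H,K,R}
H -> hit
R -> hit
X -> fault, evict R, frames {H,K,X}
H -> hit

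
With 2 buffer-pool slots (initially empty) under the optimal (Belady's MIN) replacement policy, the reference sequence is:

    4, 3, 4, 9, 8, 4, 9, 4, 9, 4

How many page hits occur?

4 -> fault, frames (4)
3 -> fault, frames (4 3)
4 -> hit
9 -> fault, evict 3, frames (4 9)
8 -> fault, evict 9, frames (4 8)
4 -> hit
9 -> fault, evict 8, frames (4 9)
4 -> hit
9 -> hit
4 -> hit
Hits: 5.

5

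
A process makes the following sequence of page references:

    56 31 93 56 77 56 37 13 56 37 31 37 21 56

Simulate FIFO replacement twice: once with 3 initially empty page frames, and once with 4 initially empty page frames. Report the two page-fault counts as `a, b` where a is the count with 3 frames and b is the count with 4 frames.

3 frames: F F F . F F F F . . F . F F → 10 faults.
4 frames: F F F . F . F F F . F . F . → 9 faults.
9 < 10: adding a frame reduced faults, as is typical.

10, 9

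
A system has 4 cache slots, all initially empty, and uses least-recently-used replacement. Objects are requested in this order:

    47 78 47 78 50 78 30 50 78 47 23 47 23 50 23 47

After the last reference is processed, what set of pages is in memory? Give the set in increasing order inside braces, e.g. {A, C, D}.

{23, 47, 50, 78}

47 → miss, frames {47}
78 → miss, frames {47,78}
47 → hit
78 → hit
50 → miss, frames {47,78,50}
78 → hit
30 → miss, frames {47,50,78,30}
50 → hit
78 → hit
47 → hit
23 → miss, evict 30, frames {50,78,47,23}
47 → hit
23 → hit
50 → hit
23 → hit
47 → hit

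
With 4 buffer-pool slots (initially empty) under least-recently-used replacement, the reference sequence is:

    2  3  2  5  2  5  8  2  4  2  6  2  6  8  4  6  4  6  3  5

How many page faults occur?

8

2: miss, frames {2}
3: miss, frames {2,3}
2: hit
5: miss, frames {3,2,5}
2: hit
5: hit
8: miss, frames {3,2,5,8}
2: hit
4: miss, evict 3, frames {5,8,2,4}
2: hit
6: miss, evict 5, frames {8,4,2,6}
2: hit
6: hit
8: hit
4: hit
6: hit
4: hit
6: hit
3: miss, evict 2, frames {8,4,6,3}
5: miss, evict 8, frames {4,6,3,5}
Page faults: 8.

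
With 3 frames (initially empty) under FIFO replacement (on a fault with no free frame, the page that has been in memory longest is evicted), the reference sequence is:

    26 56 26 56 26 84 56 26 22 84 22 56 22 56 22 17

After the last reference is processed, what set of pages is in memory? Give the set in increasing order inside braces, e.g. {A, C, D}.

26 → miss, frames [26]
56 → miss, frames [26, 56]
26 → hit
56 → hit
26 → hit
84 → miss, frames [26, 56, 84]
56 → hit
26 → hit
22 → miss, evict 26, frames [56, 84, 22]
84 → hit
22 → hit
56 → hit
22 → hit
56 → hit
22 → hit
17 → miss, evict 56, frames [84, 22, 17]

{17, 22, 84}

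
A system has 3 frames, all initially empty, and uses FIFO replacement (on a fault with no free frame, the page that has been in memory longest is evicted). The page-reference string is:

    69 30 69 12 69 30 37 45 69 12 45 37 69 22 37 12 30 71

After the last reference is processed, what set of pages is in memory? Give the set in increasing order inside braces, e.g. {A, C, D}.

69 → miss, frames {69}
30 → miss, frames {69,30}
69 → hit
12 → miss, frames {69,30,12}
69 → hit
30 → hit
37 → miss, evict 69, frames {30,12,37}
45 → miss, evict 30, frames {12,37,45}
69 → miss, evict 12, frames {37,45,69}
12 → miss, evict 37, frames {45,69,12}
45 → hit
37 → miss, evict 45, frames {69,12,37}
69 → hit
22 → miss, evict 69, frames {12,37,22}
37 → hit
12 → hit
30 → miss, evict 12, frames {37,22,30}
71 → miss, evict 37, frames {22,30,71}

{22, 30, 71}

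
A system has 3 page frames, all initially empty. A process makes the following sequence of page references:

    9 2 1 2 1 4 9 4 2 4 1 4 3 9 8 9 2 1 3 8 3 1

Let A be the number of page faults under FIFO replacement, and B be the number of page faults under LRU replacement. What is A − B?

1

Under FIFO: F F F . . F F . F . F F F F F . F F F F . . → 15 faults.
Under LRU: F F F . . F F . F . F . F F F . F F F F . . → 14 faults.
A − B = 15 − 14 = 1.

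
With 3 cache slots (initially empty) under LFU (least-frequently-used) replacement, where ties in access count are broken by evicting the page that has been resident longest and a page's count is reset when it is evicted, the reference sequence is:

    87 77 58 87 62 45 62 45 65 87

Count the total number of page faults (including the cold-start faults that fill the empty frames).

7

87: miss, frames (87)
77: miss, frames (87 77)
58: miss, frames (87 77 58)
87: hit
62: miss, evict 77, frames (87 58 62)
45: miss, evict 58, frames (87 62 45)
62: hit
45: hit
65: miss, evict 87, frames (62 45 65)
87: miss, evict 65, frames (62 45 87)
Page faults: 7.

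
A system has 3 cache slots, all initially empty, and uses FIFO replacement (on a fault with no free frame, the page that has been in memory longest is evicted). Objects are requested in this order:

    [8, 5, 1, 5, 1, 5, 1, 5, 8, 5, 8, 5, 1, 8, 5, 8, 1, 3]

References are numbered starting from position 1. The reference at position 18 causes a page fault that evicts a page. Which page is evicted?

8

pos 1: 8: miss, frames {8}
pos 2: 5: miss, frames {8,5}
pos 3: 1: miss, frames {8,5,1}
pos 4: 5: hit
pos 5: 1: hit
pos 6: 5: hit
pos 7: 1: hit
pos 8: 5: hit
pos 9: 8: hit
pos 10: 5: hit
pos 11: 8: hit
pos 12: 5: hit
pos 13: 1: hit
pos 14: 8: hit
pos 15: 5: hit
pos 16: 8: hit
pos 17: 1: hit
pos 18: 3: miss, evict 8, frames {5,1,3}
At position 18, page 8 is evicted.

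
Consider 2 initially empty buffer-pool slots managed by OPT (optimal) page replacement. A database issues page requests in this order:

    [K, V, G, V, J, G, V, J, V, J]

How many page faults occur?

5

K → fault, frames (K)
V → fault, frames (K V)
G → fault, evict K, frames (V G)
V → hit
J → fault, evict V, frames (G J)
G → hit
V → fault, evict G, frames (J V)
J → hit
V → hit
J → hit
Page faults: 5.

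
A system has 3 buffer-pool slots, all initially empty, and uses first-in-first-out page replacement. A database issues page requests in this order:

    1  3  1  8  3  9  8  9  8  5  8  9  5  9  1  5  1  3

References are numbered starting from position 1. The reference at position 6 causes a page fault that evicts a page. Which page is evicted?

pos 1: 1 -> miss, frames (1)
pos 2: 3 -> miss, frames (1 3)
pos 3: 1 -> hit
pos 4: 8 -> miss, frames (1 3 8)
pos 5: 3 -> hit
pos 6: 9 -> miss, evict 1, frames (3 8 9)
At position 6, page 1 is evicted.

1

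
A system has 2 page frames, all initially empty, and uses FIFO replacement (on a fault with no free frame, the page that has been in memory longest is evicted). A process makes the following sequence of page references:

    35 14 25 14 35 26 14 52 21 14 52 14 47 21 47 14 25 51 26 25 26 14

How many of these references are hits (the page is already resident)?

4

35 → miss, frames {35}
14 → miss, frames {35,14}
25 → miss, evict 35, frames {14,25}
14 → hit
35 → miss, evict 14, frames {25,35}
26 → miss, evict 25, frames {35,26}
14 → miss, evict 35, frames {26,14}
52 → miss, evict 26, frames {14,52}
21 → miss, evict 14, frames {52,21}
14 → miss, evict 52, frames {21,14}
52 → miss, evict 21, frames {14,52}
14 → hit
47 → miss, evict 14, frames {52,47}
21 → miss, evict 52, frames {47,21}
47 → hit
14 → miss, evict 47, frames {21,14}
25 → miss, evict 21, frames {14,25}
51 → miss, evict 14, frames {25,51}
26 → miss, evict 25, frames {51,26}
25 → miss, evict 51, frames {26,25}
26 → hit
14 → miss, evict 26, frames {25,14}
Hits: 4.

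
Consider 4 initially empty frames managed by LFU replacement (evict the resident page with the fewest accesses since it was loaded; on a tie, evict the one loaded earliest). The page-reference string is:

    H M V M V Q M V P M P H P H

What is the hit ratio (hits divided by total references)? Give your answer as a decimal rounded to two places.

0.57

H -> miss, frames {H}
M -> miss, frames {H,M}
V -> miss, frames {H,M,V}
M -> hit
V -> hit
Q -> miss, frames {H,M,V,Q}
M -> hit
V -> hit
P -> miss, evict H, frames {M,V,Q,P}
M -> hit
P -> hit
H -> miss, evict Q, frames {M,V,P,H}
P -> hit
H -> hit
Hits: 8 of 14 references → 8/14 = 0.5714.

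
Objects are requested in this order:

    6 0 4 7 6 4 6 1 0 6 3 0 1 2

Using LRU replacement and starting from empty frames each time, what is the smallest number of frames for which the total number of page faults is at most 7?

f=1: 14 faults
f=2: 13 faults
f=3: 10 faults
f=4: 8 faults
f=5: 7 faults
f=6: 7 faults
f=7: 7 faults
Smallest f with faults ≤ 7 is 5.

5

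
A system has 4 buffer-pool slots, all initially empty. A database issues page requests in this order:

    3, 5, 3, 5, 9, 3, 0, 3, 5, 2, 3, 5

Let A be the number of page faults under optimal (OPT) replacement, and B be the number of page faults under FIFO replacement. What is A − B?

Under OPT: F F . . F . F . . F . . → 5 faults.
Under FIFO: F F . . F . F . . F F F → 7 faults.
A − B = 5 − 7 = -2.

-2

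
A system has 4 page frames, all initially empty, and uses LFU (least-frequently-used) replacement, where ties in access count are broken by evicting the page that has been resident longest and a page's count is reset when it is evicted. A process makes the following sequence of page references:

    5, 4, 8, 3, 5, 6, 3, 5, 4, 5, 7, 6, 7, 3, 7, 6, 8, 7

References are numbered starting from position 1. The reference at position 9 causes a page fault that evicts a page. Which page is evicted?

pos 1: 5 -> miss, frames [5]
pos 2: 4 -> miss, frames [5, 4]
pos 3: 8 -> miss, frames [5, 4, 8]
pos 4: 3 -> miss, frames [5, 4, 8, 3]
pos 5: 5 -> hit
pos 6: 6 -> miss, evict 4, frames [5, 8, 3, 6]
pos 7: 3 -> hit
pos 8: 5 -> hit
pos 9: 4 -> miss, evict 8, frames [5, 3, 6, 4]
At position 9, page 8 is evicted.

8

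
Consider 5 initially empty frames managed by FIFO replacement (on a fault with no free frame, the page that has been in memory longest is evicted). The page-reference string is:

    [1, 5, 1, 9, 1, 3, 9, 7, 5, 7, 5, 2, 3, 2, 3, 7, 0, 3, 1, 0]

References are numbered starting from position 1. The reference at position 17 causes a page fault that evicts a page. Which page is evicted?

5

pos 1: 1: miss, frames (1)
pos 2: 5: miss, frames (1 5)
pos 3: 1: hit
pos 4: 9: miss, frames (1 5 9)
pos 5: 1: hit
pos 6: 3: miss, frames (1 5 9 3)
pos 7: 9: hit
pos 8: 7: miss, frames (1 5 9 3 7)
pos 9: 5: hit
pos 10: 7: hit
pos 11: 5: hit
pos 12: 2: miss, evict 1, frames (5 9 3 7 2)
pos 13: 3: hit
pos 14: 2: hit
pos 15: 3: hit
pos 16: 7: hit
pos 17: 0: miss, evict 5, frames (9 3 7 2 0)
At position 17, page 5 is evicted.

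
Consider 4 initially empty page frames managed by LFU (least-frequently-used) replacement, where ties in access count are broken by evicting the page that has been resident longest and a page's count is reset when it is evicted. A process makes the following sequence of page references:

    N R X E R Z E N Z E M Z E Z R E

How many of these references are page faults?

N: miss, frames (N)
R: miss, frames (N R)
X: miss, frames (N R X)
E: miss, frames (N R X E)
R: hit
Z: miss, evict N, frames (R X E Z)
E: hit
N: miss, evict X, frames (R E Z N)
Z: hit
E: hit
M: miss, evict N, frames (R E Z M)
Z: hit
E: hit
Z: hit
R: hit
E: hit
Page faults: 7.

7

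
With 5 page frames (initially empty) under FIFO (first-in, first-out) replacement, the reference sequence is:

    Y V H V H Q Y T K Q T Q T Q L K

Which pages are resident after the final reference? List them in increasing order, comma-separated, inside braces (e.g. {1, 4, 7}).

Y → fault, frames (Y)
V → fault, frames (Y V)
H → fault, frames (Y V H)
V → hit
H → hit
Q → fault, frames (Y V H Q)
Y → hit
T → fault, frames (Y V H Q T)
K → fault, evict Y, frames (V H Q T K)
Q → hit
T → hit
Q → hit
T → hit
Q → hit
L → fault, evict V, frames (H Q T K L)
K → hit

{H, K, L, Q, T}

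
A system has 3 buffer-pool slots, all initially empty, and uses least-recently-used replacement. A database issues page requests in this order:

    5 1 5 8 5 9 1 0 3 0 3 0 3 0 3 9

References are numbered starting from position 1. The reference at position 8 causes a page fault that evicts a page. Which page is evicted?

5

pos 1: 5 → fault, frames (5)
pos 2: 1 → fault, frames (5 1)
pos 3: 5 → hit
pos 4: 8 → fault, frames (1 5 8)
pos 5: 5 → hit
pos 6: 9 → fault, evict 1, frames (8 5 9)
pos 7: 1 → fault, evict 8, frames (5 9 1)
pos 8: 0 → fault, evict 5, frames (9 1 0)
At position 8, page 5 is evicted.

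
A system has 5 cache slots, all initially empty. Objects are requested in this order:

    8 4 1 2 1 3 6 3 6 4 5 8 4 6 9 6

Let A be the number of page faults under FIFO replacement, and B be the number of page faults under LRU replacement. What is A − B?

Under FIFO: F F F F . F F . . . F F F . F . → 10 faults.
Under LRU: F F F F . F F . . . F F . . F . → 9 faults.
A − B = 10 − 9 = 1.

1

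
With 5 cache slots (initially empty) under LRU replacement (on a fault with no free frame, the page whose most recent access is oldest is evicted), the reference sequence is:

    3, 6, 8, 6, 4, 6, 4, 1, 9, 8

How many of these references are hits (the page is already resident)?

3 -> miss, frames [3]
6 -> miss, frames [3, 6]
8 -> miss, frames [3, 6, 8]
6 -> hit
4 -> miss, frames [3, 8, 6, 4]
6 -> hit
4 -> hit
1 -> miss, frames [3, 8, 6, 4, 1]
9 -> miss, evict 3, frames [8, 6, 4, 1, 9]
8 -> hit
Hits: 4.

4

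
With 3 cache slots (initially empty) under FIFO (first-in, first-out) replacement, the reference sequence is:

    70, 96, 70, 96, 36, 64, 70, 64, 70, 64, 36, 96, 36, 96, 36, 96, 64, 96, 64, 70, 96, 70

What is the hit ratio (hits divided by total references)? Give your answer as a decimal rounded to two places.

0.55

70 -> fault, frames {70}
96 -> fault, frames {70,96}
70 -> hit
96 -> hit
36 -> fault, frames {70,96,36}
64 -> fault, evict 70, frames {96,36,64}
70 -> fault, evict 96, frames {36,64,70}
64 -> hit
70 -> hit
64 -> hit
36 -> hit
96 -> fault, evict 36, frames {64,70,96}
36 -> fault, evict 64, frames {70,96,36}
96 -> hit
36 -> hit
96 -> hit
64 -> fault, evict 70, frames {96,36,64}
96 -> hit
64 -> hit
70 -> fault, evict 96, frames {36,64,70}
96 -> fault, evict 36, frames {64,70,96}
70 -> hit
Hits: 12 of 22 references → 12/22 = 0.5455.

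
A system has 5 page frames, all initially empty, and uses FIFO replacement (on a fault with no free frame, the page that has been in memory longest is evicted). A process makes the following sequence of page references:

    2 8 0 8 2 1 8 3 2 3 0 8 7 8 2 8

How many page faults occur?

2 → miss, frames (2)
8 → miss, frames (2 8)
0 → miss, frames (2 8 0)
8 → hit
2 → hit
1 → miss, frames (2 8 0 1)
8 → hit
3 → miss, frames (2 8 0 1 3)
2 → hit
3 → hit
0 → hit
8 → hit
7 → miss, evict 2, frames (8 0 1 3 7)
8 → hit
2 → miss, evict 8, frames (0 1 3 7 2)
8 → miss, evict 0, frames (1 3 7 2 8)
Page faults: 8.

8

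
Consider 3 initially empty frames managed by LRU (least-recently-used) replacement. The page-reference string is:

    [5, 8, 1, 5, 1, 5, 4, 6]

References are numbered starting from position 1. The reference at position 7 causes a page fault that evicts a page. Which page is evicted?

8

pos 1: 5: fault, frames {5}
pos 2: 8: fault, frames {5,8}
pos 3: 1: fault, frames {5,8,1}
pos 4: 5: hit
pos 5: 1: hit
pos 6: 5: hit
pos 7: 4: fault, evict 8, frames {1,5,4}
At position 7, page 8 is evicted.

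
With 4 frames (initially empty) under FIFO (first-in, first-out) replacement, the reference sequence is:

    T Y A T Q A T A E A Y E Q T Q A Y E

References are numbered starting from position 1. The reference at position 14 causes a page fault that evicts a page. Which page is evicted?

pos 1: T → fault, frames (T)
pos 2: Y → fault, frames (T Y)
pos 3: A → fault, frames (T Y A)
pos 4: T → hit
pos 5: Q → fault, frames (T Y A Q)
pos 6: A → hit
pos 7: T → hit
pos 8: A → hit
pos 9: E → fault, evict T, frames (Y A Q E)
pos 10: A → hit
pos 11: Y → hit
pos 12: E → hit
pos 13: Q → hit
pos 14: T → fault, evict Y, frames (A Q E T)
At position 14, page Y is evicted.

Y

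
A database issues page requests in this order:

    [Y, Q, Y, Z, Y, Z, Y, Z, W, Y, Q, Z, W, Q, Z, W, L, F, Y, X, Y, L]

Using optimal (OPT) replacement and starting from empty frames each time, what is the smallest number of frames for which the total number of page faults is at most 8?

4

f=1: 22 faults
f=2: 13 faults
f=3: 9 faults
f=4: 7 faults
f=5: 7 faults
f=6: 7 faults
f=7: 7 faults
Smallest f with faults ≤ 8 is 4.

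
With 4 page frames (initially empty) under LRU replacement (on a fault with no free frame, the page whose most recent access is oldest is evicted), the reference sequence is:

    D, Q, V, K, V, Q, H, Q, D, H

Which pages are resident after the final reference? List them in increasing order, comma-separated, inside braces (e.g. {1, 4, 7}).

D -> fault, frames {D}
Q -> fault, frames {D,Q}
V -> fault, frames {D,Q,V}
K -> fault, frames {D,Q,V,K}
V -> hit
Q -> hit
H -> fault, evict D, frames {K,V,Q,H}
Q -> hit
D -> fault, evict K, frames {V,H,Q,D}
H -> hit

{D, H, Q, V}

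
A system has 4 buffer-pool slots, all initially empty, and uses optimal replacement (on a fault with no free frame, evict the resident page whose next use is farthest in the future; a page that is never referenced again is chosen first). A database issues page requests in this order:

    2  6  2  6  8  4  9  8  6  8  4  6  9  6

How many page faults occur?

5

2 → fault, frames {2}
6 → fault, frames {2,6}
2 → hit
6 → hit
8 → fault, frames {2,6,8}
4 → fault, frames {2,6,8,4}
9 → fault, evict 2, frames {6,8,4,9}
8 → hit
6 → hit
8 → hit
4 → hit
6 → hit
9 → hit
6 → hit
Page faults: 5.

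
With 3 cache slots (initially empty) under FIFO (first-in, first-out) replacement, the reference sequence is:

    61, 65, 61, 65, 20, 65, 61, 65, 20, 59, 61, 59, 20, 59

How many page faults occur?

61 -> fault, frames [61]
65 -> fault, frames [61, 65]
61 -> hit
65 -> hit
20 -> fault, frames [61, 65, 20]
65 -> hit
61 -> hit
65 -> hit
20 -> hit
59 -> fault, evict 61, frames [65, 20, 59]
61 -> fault, evict 65, frames [20, 59, 61]
59 -> hit
20 -> hit
59 -> hit
Page faults: 5.

5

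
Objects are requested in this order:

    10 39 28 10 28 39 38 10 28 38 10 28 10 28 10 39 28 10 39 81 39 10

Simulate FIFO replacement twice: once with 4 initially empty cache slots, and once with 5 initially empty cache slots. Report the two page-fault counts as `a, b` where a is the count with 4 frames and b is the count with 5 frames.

4 frames: F F F . . . F . . . . . . . . . . . . F . F → 6 faults.
5 frames: F F F . . . F . . . . . . . . . . . . F . . → 5 faults.
5 < 6: adding a frame reduced faults, as is typical.

6, 5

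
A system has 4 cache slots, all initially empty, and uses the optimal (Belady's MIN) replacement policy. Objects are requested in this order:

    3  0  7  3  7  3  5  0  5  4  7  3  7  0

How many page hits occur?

9

3: fault, frames {3}
0: fault, frames {3,0}
7: fault, frames {3,0,7}
3: hit
7: hit
3: hit
5: fault, frames {3,0,7,5}
0: hit
5: hit
4: fault, evict 5, frames {3,0,7,4}
7: hit
3: hit
7: hit
0: hit
Hits: 9.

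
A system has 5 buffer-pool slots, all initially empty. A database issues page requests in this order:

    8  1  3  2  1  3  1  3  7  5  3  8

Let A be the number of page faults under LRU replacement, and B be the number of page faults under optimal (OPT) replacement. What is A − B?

Under LRU: F F F F . . . . F F . F → 7 faults.
Under OPT: F F F F . . . . F F . . → 6 faults.
A − B = 7 − 6 = 1.

1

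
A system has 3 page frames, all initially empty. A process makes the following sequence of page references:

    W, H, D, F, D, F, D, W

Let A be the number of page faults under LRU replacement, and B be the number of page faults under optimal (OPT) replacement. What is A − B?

Under LRU: F F F F . . . F → 5 faults.
Under OPT: F F F F . . . . → 4 faults.
A − B = 5 − 4 = 1.

1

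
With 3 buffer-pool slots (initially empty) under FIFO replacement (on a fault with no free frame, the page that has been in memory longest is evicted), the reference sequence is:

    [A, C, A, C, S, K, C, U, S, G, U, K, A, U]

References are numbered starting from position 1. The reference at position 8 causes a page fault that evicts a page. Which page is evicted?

pos 1: A → fault, frames [A]
pos 2: C → fault, frames [A, C]
pos 3: A → hit
pos 4: C → hit
pos 5: S → fault, frames [A, C, S]
pos 6: K → fault, evict A, frames [C, S, K]
pos 7: C → hit
pos 8: U → fault, evict C, frames [S, K, U]
At position 8, page C is evicted.

C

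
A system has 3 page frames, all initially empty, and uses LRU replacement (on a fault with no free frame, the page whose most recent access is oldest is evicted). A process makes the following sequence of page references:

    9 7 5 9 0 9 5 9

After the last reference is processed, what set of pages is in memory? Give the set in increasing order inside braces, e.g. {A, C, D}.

9 -> fault, frames (9)
7 -> fault, frames (9 7)
5 -> fault, frames (9 7 5)
9 -> hit
0 -> fault, evict 7, frames (5 9 0)
9 -> hit
5 -> hit
9 -> hit

{0, 5, 9}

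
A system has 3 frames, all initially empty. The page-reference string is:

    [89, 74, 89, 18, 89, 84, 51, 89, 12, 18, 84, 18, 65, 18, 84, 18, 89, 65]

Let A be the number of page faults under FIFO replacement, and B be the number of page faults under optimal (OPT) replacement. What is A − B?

2

Under FIFO: F F . F . F F F F F F . F . . . F . → 11 faults.
Under OPT: F F . F . F F . F . F . F . . . F . → 9 faults.
A − B = 11 − 9 = 2.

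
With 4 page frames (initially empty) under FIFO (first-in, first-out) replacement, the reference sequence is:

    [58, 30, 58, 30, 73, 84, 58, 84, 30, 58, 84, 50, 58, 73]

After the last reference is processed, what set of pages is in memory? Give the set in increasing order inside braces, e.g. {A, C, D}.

{50, 58, 73, 84}

58 → miss, frames (58)
30 → miss, frames (58 30)
58 → hit
30 → hit
73 → miss, frames (58 30 73)
84 → miss, frames (58 30 73 84)
58 → hit
84 → hit
30 → hit
58 → hit
84 → hit
50 → miss, evict 58, frames (30 73 84 50)
58 → miss, evict 30, frames (73 84 50 58)
73 → hit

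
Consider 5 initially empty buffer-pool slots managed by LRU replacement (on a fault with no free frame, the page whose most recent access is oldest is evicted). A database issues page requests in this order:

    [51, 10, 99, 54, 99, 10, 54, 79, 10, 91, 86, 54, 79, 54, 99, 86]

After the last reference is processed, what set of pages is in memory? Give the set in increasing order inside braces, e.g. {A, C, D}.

51 → miss, frames [51]
10 → miss, frames [51, 10]
99 → miss, frames [51, 10, 99]
54 → miss, frames [51, 10, 99, 54]
99 → hit
10 → hit
54 → hit
79 → miss, frames [51, 99, 10, 54, 79]
10 → hit
91 → miss, evict 51, frames [99, 54, 79, 10, 91]
86 → miss, evict 99, frames [54, 79, 10, 91, 86]
54 → hit
79 → hit
54 → hit
99 → miss, evict 10, frames [91, 86, 79, 54, 99]
86 → hit

{54, 79, 86, 91, 99}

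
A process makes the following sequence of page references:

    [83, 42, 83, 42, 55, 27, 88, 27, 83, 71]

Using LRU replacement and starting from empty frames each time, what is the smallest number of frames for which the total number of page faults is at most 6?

5

f=1: 10 faults
f=2: 7 faults
f=3: 7 faults
f=4: 7 faults
f=5: 6 faults
f=6: 6 faults
Smallest f with faults ≤ 6 is 5.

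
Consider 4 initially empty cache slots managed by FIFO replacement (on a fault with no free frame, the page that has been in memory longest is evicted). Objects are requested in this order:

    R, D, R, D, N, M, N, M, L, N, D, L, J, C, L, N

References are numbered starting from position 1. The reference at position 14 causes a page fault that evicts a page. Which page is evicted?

N

pos 1: R: miss, frames (R)
pos 2: D: miss, frames (R D)
pos 3: R: hit
pos 4: D: hit
pos 5: N: miss, frames (R D N)
pos 6: M: miss, frames (R D N M)
pos 7: N: hit
pos 8: M: hit
pos 9: L: miss, evict R, frames (D N M L)
pos 10: N: hit
pos 11: D: hit
pos 12: L: hit
pos 13: J: miss, evict D, frames (N M L J)
pos 14: C: miss, evict N, frames (M L J C)
At position 14, page N is evicted.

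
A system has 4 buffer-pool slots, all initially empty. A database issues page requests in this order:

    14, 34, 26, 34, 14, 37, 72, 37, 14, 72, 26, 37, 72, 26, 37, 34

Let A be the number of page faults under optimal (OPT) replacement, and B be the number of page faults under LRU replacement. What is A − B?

-1

Under OPT: F F F . . F F . . . . . . . . F → 6 faults.
Under LRU: F F F . . F F . . . F . . . . F → 7 faults.
A − B = 6 − 7 = -1.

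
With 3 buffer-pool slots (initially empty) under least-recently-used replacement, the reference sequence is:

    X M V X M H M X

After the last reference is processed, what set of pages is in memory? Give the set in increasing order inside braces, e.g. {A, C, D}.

{H, M, X}

X: miss, frames (X)
M: miss, frames (X M)
V: miss, frames (X M V)
X: hit
M: hit
H: miss, evict V, frames (X M H)
M: hit
X: hit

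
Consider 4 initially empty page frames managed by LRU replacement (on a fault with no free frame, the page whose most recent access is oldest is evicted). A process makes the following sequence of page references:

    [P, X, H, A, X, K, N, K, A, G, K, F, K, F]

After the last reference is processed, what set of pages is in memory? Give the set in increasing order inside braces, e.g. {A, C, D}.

P: miss, frames [P]
X: miss, frames [P, X]
H: miss, frames [P, X, H]
A: miss, frames [P, X, H, A]
X: hit
K: miss, evict P, frames [H, A, X, K]
N: miss, evict H, frames [A, X, K, N]
K: hit
A: hit
G: miss, evict X, frames [N, K, A, G]
K: hit
F: miss, evict N, frames [A, G, K, F]
K: hit
F: hit

{A, F, G, K}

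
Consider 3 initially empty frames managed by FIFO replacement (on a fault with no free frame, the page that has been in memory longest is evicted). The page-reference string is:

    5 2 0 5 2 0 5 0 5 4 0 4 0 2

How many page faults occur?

4

5 → miss, frames (5)
2 → miss, frames (5 2)
0 → miss, frames (5 2 0)
5 → hit
2 → hit
0 → hit
5 → hit
0 → hit
5 → hit
4 → miss, evict 5, frames (2 0 4)
0 → hit
4 → hit
0 → hit
2 → hit
Page faults: 4.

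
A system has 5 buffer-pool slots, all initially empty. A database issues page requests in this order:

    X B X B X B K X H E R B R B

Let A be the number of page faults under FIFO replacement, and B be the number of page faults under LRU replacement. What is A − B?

Under FIFO: F F . . . . F . F F F . . . → 6 faults.
Under LRU: F F . . . . F . F F F F . . → 7 faults.
A − B = 6 − 7 = -1.

-1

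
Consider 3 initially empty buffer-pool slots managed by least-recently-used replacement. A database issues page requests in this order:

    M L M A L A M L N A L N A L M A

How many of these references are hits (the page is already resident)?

10

M: miss, frames [M]
L: miss, frames [M, L]
M: hit
A: miss, frames [L, M, A]
L: hit
A: hit
M: hit
L: hit
N: miss, evict A, frames [M, L, N]
A: miss, evict M, frames [L, N, A]
L: hit
N: hit
A: hit
L: hit
M: miss, evict N, frames [A, L, M]
A: hit
Hits: 10.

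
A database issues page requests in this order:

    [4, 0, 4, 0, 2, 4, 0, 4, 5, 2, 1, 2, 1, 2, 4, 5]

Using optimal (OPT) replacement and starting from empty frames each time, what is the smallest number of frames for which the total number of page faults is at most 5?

f=1: 16 faults
f=2: 9 faults
f=3: 6 faults
f=4: 5 faults
f=5: 5 faults
Smallest f with faults ≤ 5 is 4.

4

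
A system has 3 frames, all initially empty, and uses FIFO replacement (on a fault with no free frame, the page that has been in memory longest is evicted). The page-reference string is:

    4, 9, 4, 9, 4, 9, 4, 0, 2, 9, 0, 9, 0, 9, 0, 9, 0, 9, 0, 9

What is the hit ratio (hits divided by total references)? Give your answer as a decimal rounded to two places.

0.80

4: miss, frames (4)
9: miss, frames (4 9)
4: hit
9: hit
4: hit
9: hit
4: hit
0: miss, frames (4 9 0)
2: miss, evict 4, frames (9 0 2)
9: hit
0: hit
9: hit
0: hit
9: hit
0: hit
9: hit
0: hit
9: hit
0: hit
9: hit
Hits: 16 of 20 references → 16/20 = 0.8000.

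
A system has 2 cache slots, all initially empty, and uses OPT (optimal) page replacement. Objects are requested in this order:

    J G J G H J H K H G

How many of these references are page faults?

J -> miss, frames [J]
G -> miss, frames [J, G]
J -> hit
G -> hit
H -> miss, evict G, frames [J, H]
J -> hit
H -> hit
K -> miss, evict J, frames [H, K]
H -> hit
G -> miss, evict K, frames [H, G]
Page faults: 5.

5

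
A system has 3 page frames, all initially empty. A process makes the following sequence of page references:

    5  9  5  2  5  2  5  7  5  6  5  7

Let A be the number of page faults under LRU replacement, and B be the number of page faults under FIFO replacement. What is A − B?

Under LRU: F F . F . . . F . F . . → 5 faults.
Under FIFO: F F . F . . . F F F . . → 6 faults.
A − B = 5 − 6 = -1.

-1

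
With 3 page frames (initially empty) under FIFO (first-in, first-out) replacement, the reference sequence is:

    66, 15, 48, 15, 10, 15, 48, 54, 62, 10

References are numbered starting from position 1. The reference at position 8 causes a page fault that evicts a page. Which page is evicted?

pos 1: 66 → fault, frames {66}
pos 2: 15 → fault, frames {66,15}
pos 3: 48 → fault, frames {66,15,48}
pos 4: 15 → hit
pos 5: 10 → fault, evict 66, frames {15,48,10}
pos 6: 15 → hit
pos 7: 48 → hit
pos 8: 54 → fault, evict 15, frames {48,10,54}
At position 8, page 15 is evicted.

15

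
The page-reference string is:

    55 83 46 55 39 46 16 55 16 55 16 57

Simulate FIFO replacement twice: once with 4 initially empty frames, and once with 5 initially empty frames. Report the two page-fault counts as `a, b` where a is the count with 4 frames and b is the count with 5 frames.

4 frames: F F F . F . F F . . . F → 7 faults.
5 frames: F F F . F . F . . . . F → 6 faults.
6 < 7: adding a frame reduced faults, as is typical.

7, 6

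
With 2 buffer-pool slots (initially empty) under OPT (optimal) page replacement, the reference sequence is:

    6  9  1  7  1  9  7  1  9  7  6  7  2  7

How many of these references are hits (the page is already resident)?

5

6 → fault, frames [6]
9 → fault, frames [6, 9]
1 → fault, evict 6, frames [9, 1]
7 → fault, evict 9, frames [1, 7]
1 → hit
9 → fault, evict 1, frames [7, 9]
7 → hit
1 → fault, evict 7, frames [9, 1]
9 → hit
7 → fault, evict 1, frames [9, 7]
6 → fault, evict 9, frames [7, 6]
7 → hit
2 → fault, evict 6, frames [7, 2]
7 → hit
Hits: 5.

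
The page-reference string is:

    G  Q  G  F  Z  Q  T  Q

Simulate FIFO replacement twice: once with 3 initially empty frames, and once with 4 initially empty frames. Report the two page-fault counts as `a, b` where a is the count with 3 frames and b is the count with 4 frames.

3 frames: F F . F F . F F → 6 faults.
4 frames: F F . F F . F . → 5 faults.
5 < 6: adding a frame reduced faults, as is typical.

6, 5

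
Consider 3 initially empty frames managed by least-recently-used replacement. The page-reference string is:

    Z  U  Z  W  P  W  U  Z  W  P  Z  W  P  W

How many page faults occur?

7

Z → fault, frames {Z}
U → fault, frames {Z,U}
Z → hit
W → fault, frames {U,Z,W}
P → fault, evict U, frames {Z,W,P}
W → hit
U → fault, evict Z, frames {P,W,U}
Z → fault, evict P, frames {W,U,Z}
W → hit
P → fault, evict U, frames {Z,W,P}
Z → hit
W → hit
P → hit
W → hit
Page faults: 7.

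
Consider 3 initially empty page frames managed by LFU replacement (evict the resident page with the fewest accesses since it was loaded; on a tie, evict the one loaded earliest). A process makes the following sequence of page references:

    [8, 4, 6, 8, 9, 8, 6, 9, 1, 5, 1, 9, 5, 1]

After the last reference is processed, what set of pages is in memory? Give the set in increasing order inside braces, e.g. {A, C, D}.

{1, 8, 9}

8: miss, frames [8]
4: miss, frames [8, 4]
6: miss, frames [8, 4, 6]
8: hit
9: miss, evict 4, frames [8, 6, 9]
8: hit
6: hit
9: hit
1: miss, evict 6, frames [8, 9, 1]
5: miss, evict 1, frames [8, 9, 5]
1: miss, evict 5, frames [8, 9, 1]
9: hit
5: miss, evict 1, frames [8, 9, 5]
1: miss, evict 5, frames [8, 9, 1]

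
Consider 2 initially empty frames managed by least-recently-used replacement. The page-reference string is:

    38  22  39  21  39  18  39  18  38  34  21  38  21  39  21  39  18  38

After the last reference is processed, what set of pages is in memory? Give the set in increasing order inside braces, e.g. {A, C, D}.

38: fault, frames (38)
22: fault, frames (38 22)
39: fault, evict 38, frames (22 39)
21: fault, evict 22, frames (39 21)
39: hit
18: fault, evict 21, frames (39 18)
39: hit
18: hit
38: fault, evict 39, frames (18 38)
34: fault, evict 18, frames (38 34)
21: fault, evict 38, frames (34 21)
38: fault, evict 34, frames (21 38)
21: hit
39: fault, evict 38, frames (21 39)
21: hit
39: hit
18: fault, evict 21, frames (39 18)
38: fault, evict 39, frames (18 38)

{18, 38}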